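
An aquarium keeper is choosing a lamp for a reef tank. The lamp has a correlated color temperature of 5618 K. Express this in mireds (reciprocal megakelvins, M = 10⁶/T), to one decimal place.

178.0 mireds

M = 10⁶ / 5618 = 177.999 → 178.0 mireds.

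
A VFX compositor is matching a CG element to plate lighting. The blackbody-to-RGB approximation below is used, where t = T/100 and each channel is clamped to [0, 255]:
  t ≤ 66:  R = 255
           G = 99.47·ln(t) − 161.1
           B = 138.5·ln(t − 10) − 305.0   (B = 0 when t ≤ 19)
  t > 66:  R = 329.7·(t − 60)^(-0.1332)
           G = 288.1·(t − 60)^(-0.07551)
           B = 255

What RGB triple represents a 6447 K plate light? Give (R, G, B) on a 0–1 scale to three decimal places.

t = 6447/100 = 64.47; the t ≤ 66 branch applies.
R = 255 by definition for t ≤ 66.
G = 99.47·ln 64.47 − 161.1 = 99.47·4.1662 − 161.1 = 253.312.
B = 138.5·ln(64.47 − 10) − 305.0 = 138.5·ln 54.47 − 305.0 = 138.5·3.9977 − 305.0 = 248.675.
Dividing each by 255: (1.0000, 0.9934, 0.9752) → (1.000, 0.993, 0.975).

(1.000, 0.993, 0.975)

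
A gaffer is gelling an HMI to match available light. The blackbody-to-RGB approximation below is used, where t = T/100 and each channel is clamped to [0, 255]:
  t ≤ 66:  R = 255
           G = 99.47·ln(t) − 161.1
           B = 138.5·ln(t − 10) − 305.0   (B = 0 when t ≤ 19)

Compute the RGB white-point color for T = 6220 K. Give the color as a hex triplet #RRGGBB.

t = 6220/100 = 62.2; the t ≤ 66 branch applies.
R = 255 by definition for t ≤ 66.
G = 99.47·ln 62.2 − 161.1 = 99.47·4.1304 − 161.1 = 249.746.
B = 138.5·ln(62.2 − 10) − 305.0 = 138.5·ln 52.2 − 305.0 = 138.5·3.9551 − 305.0 = 242.779.
Rounded: (255, 250, 243).
In hex: #FFFAF3.

#FFFAF3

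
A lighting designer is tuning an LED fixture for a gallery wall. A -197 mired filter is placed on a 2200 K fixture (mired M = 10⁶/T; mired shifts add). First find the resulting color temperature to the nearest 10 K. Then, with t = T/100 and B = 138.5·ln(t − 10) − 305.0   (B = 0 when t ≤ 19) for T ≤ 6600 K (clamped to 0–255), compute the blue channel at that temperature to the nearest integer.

M_in = 10⁶/2200 = 454.55; M_out = 454.55 + (-197) = 257.55.
T_out = 10⁶/257.55 = 3882.8 K → 3880 K; t = 38.8.
B = 138.5·ln(38.8 − 10) − 305.0 = 138.5·ln 28.8 − 305.0 = 138.5·3.3604 − 305.0 = 160.412.
Rounded: 160.

160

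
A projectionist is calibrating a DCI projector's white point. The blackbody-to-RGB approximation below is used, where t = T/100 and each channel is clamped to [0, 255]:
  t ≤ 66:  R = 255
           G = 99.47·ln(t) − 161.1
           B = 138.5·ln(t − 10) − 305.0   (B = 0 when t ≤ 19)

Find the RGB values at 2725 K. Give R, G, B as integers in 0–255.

R=255, G=168, B=89

t = 2725/100 = 27.25; the t ≤ 66 branch applies.
R = 255 by definition for t ≤ 66.
G = 99.47·ln 27.25 − 161.1 = 99.47·3.3051 − 161.1 = 167.654.
B = 138.5·ln(27.25 − 10) − 305.0 = 138.5·ln 17.25 − 305.0 = 138.5·2.8478 − 305.0 = 89.422.
Rounded: (255, 168, 89).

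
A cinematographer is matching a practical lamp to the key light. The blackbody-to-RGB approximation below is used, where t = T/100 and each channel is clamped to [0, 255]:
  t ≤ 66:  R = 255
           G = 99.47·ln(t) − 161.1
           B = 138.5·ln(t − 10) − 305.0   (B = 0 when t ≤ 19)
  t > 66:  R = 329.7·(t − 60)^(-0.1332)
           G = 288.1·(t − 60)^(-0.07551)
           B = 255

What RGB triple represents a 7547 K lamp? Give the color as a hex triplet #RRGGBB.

t = 7547/100 = 75.47; the t > 66 branch applies.
R = 329.7·(75.47 − 60)^(-0.1332) = 329.7·15.47^(-0.1332) = 329.7·0.69432 = 228.917.
G = 288.1·(75.47 − 60)^(-0.07551) = 288.1·15.47^(-0.07551) = 288.1·0.81317 = 234.274.
B = 255 by definition for t > 66.
Rounded: (229, 234, 255).
In hex: #E5EAFF.

#E5EAFF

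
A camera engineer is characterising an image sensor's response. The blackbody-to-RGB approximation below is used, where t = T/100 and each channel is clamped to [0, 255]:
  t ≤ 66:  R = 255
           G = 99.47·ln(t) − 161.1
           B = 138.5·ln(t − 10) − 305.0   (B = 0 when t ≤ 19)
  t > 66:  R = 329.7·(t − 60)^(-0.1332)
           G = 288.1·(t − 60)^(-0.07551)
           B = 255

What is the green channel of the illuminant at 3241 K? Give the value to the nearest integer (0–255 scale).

185

t = 3241/100 = 32.41; the t ≤ 66 branch applies.
G = 99.47·ln 32.41 − 161.1 = 99.47·3.4785 − 161.1 = 184.903.
Rounded: 185.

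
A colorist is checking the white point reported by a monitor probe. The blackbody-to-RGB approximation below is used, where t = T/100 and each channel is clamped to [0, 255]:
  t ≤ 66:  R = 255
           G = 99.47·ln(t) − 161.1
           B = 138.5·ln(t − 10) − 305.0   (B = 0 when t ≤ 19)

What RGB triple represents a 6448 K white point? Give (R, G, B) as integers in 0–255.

t = 6448/100 = 64.48; the t ≤ 66 branch applies.
R = 255 by definition for t ≤ 66.
G = 99.47·ln 64.48 − 161.1 = 99.47·4.1664 − 161.1 = 253.327.
B = 138.5·ln(64.48 − 10) − 305.0 = 138.5·ln 54.48 − 305.0 = 138.5·3.9978 − 305.0 = 248.700.
Rounded: (255, 253, 249).

(255, 253, 249)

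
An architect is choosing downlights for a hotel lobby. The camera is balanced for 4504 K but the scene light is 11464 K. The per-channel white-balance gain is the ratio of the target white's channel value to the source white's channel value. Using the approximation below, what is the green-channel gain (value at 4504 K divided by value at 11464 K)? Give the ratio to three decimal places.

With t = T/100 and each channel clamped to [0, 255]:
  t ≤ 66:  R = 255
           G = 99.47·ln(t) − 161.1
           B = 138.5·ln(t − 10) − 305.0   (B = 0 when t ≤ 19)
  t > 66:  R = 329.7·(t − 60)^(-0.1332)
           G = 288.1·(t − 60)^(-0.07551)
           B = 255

At 11464 K (t = 114.64):
  G = 288.1·(114.64 − 60)^(-0.07551) = 288.1·54.64^(-0.07551) = 288.1·0.73927 = 212.982.
At 4504 K (t = 45.04):
  G = 99.47·ln 45.04 − 161.1 = 99.47·3.8076 − 161.1 = 217.637.
Gain = 217.637 / 212.982 = 1.0219 → 1.022.

1.022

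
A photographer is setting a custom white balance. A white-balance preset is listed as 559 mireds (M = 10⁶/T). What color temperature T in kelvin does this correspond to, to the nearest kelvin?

1789 K

T = 10⁶ / 559 = 1788.91 K → 1789 K.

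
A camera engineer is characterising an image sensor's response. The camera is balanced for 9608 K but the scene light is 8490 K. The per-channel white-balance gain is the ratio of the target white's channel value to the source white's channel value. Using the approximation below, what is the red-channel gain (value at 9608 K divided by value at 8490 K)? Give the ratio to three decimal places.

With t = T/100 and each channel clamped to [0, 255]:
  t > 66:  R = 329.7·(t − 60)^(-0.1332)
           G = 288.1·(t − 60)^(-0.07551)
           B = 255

0.952

At 8490 K (t = 84.9):
  R = 329.7·(84.9 − 60)^(-0.1332) = 329.7·24.9^(-0.1332) = 329.7·0.65167 = 214.855.
At 9608 K (t = 96.08):
  R = 329.7·(96.08 − 60)^(-0.1332) = 329.7·36.08^(-0.1332) = 329.7·0.62026 = 204.499.
Gain = 204.499 / 214.855 = 0.9518 → 0.952.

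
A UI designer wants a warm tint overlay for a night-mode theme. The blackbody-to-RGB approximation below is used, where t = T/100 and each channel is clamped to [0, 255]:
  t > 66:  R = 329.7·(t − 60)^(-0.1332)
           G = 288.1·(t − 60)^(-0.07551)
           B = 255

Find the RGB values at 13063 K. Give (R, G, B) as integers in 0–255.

t = 13063/100 = 130.63; the t > 66 branch applies.
R = 329.7·(130.63 − 60)^(-0.1332) = 329.7·70.63^(-0.1332) = 329.7·0.56717 = 186.997.
G = 288.1·(130.63 − 60)^(-0.07551) = 288.1·70.63^(-0.07551) = 288.1·0.72507 = 208.894.
B = 255 by definition for t > 66.
Rounded: (187, 209, 255).

(187, 209, 255)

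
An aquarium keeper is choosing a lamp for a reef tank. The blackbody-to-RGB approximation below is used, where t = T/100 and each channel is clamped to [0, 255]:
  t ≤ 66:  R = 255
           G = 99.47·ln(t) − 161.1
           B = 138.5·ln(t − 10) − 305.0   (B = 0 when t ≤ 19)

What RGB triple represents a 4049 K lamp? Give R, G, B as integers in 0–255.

R=255, G=207, B=168

t = 4049/100 = 40.49; the t ≤ 66 branch applies.
R = 255 by definition for t ≤ 66.
G = 99.47·ln 40.49 − 161.1 = 99.47·3.7011 − 161.1 = 207.044.
B = 138.5·ln(40.49 − 10) − 305.0 = 138.5·ln 30.49 − 305.0 = 138.5·3.4174 − 305.0 = 168.310.
Rounded: (255, 207, 168).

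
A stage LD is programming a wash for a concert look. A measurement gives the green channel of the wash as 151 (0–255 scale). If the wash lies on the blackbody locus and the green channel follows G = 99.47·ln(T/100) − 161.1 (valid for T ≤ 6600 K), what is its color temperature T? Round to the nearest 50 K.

2300 K

ln t = (151 + 161.1) / 99.47 = 3.1376.
t = e^3.1376 = 23.049.
T = 100·t = 2305 K → 2300 K to the nearest 50 K.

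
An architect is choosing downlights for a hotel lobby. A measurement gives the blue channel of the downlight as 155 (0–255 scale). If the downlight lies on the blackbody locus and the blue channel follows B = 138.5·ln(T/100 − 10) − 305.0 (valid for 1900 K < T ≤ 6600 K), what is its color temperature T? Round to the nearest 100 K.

ln(t − 10) = (155 + 305.0) / 138.5 = 3.3213.
t − 10 = e^3.3213 = 27.696, so t = 37.696.
T = 100·t = 3770 K → 3800 K to the nearest 100 K.

3800 K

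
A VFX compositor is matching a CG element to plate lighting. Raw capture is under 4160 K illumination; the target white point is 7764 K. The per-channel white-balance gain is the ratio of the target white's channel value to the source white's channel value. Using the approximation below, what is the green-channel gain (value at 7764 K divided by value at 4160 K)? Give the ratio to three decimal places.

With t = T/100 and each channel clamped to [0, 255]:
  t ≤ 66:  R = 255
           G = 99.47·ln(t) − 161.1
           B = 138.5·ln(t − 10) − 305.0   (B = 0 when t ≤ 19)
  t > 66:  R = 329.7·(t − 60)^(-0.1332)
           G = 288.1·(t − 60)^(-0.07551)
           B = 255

1.106

At 4160 K (t = 41.6):
  G = 99.47·ln 41.6 − 161.1 = 99.47·3.7281 − 161.1 = 209.734.
At 7764 K (t = 77.64):
  G = 288.1·(77.64 − 60)^(-0.07551) = 288.1·17.64^(-0.07551) = 288.1·0.80515 = 231.964.
Gain = 231.964 / 209.734 = 1.1060 → 1.106.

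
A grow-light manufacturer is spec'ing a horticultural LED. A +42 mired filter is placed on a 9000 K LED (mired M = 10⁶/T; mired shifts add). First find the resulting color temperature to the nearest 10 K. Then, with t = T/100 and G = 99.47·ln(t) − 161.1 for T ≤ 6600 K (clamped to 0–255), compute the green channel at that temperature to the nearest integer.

M_in = 10⁶/9000 = 111.11; M_out = 111.11 + (+42) = 153.11.
T_out = 10⁶/153.11 = 6531.2 K → 6530 K; t = 65.3.
G = 99.47·ln 65.3 − 161.1 = 99.47·4.1790 − 161.1 = 254.584.
Rounded: 255.

255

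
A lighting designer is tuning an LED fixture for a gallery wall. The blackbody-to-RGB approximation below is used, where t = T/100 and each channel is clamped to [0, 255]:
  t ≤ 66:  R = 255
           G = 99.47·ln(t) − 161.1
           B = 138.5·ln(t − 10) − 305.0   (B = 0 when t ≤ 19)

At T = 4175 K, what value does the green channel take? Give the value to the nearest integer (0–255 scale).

t = 4175/100 = 41.75; the t ≤ 66 branch applies.
G = 99.47·ln 41.75 − 161.1 = 99.47·3.7317 − 161.1 = 210.092.
Rounded: 210.

210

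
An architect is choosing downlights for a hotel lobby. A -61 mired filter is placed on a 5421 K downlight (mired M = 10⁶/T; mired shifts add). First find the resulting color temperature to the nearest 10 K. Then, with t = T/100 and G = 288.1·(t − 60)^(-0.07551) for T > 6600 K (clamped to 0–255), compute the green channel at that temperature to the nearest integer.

M_in = 10⁶/5421 = 184.47; M_out = 184.47 + (-61) = 123.47.
T_out = 10⁶/123.47 = 8099.3 K → 8100 K; t = 81.
G = 288.1·(81 − 60)^(-0.07551) = 288.1·21^(-0.07551) = 288.1·0.79462 = 228.930.
Rounded: 229.

229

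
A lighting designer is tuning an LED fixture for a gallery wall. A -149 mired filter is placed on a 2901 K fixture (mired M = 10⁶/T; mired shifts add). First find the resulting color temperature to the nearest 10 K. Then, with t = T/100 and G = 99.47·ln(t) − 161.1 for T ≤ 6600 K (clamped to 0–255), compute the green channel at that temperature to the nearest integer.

M_in = 10⁶/2901 = 344.71; M_out = 344.71 + (-149) = 195.71.
T_out = 10⁶/195.71 = 5109.6 K → 5110 K; t = 51.1.
G = 99.47·ln 51.1 − 161.1 = 99.47·3.9338 − 161.1 = 230.194.
Rounded: 230.

230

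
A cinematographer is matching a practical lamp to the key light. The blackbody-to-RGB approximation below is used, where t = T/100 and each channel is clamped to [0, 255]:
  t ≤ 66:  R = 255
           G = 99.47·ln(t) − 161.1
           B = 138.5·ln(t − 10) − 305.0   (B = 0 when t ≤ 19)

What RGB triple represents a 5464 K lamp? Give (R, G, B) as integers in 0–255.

t = 5464/100 = 54.64; the t ≤ 66 branch applies.
R = 255 by definition for t ≤ 66.
G = 99.47·ln 54.64 − 161.1 = 99.47·4.0008 − 161.1 = 236.856.
B = 138.5·ln(54.64 − 10) − 305.0 = 138.5·ln 44.64 − 305.0 = 138.5·3.7986 − 305.0 = 221.110.
Rounded: (255, 237, 221).

(255, 237, 221)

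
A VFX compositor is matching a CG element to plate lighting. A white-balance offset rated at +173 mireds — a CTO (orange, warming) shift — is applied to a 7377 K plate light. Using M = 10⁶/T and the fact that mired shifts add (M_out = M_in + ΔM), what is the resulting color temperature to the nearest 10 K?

M_in = 10⁶/7377 = 135.56 mireds.
M_out = 135.56 + (+173) = 308.56 mireds.
T_out = 10⁶/308.56 = 3240.9 K → 3240 K.

3240 K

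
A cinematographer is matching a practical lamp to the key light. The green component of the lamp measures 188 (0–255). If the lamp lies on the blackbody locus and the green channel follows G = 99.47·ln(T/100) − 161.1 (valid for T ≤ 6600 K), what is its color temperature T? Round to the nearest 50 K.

3350 K

ln t = (188 + 161.1) / 99.47 = 3.5096.
t = e^3.5096 = 33.435.
T = 100·t = 3343 K → 3350 K to the nearest 50 K.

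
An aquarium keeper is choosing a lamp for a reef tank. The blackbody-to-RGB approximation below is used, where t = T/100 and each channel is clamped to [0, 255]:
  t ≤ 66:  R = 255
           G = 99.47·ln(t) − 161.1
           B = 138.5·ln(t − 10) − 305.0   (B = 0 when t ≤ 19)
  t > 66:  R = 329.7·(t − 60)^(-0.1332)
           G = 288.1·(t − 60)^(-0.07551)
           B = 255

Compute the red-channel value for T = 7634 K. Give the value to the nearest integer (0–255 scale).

227

t = 7634/100 = 76.34; the t > 66 branch applies.
R = 329.7·(76.34 − 60)^(-0.1332) = 329.7·16.34^(-0.1332) = 329.7·0.68928 = 227.255.
Rounded: 227.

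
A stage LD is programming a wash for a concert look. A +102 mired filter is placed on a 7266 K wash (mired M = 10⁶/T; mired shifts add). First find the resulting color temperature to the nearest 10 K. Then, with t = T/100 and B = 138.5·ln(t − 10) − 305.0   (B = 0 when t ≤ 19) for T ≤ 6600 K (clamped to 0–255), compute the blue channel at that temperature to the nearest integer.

174

M_in = 10⁶/7266 = 137.63; M_out = 137.63 + (+102) = 239.63.
T_out = 10⁶/239.63 = 4173.1 K → 4170 K; t = 41.7.
B = 138.5·ln(41.7 − 10) − 305.0 = 138.5·ln 31.7 − 305.0 = 138.5·3.4563 − 305.0 = 173.700.
Rounded: 174.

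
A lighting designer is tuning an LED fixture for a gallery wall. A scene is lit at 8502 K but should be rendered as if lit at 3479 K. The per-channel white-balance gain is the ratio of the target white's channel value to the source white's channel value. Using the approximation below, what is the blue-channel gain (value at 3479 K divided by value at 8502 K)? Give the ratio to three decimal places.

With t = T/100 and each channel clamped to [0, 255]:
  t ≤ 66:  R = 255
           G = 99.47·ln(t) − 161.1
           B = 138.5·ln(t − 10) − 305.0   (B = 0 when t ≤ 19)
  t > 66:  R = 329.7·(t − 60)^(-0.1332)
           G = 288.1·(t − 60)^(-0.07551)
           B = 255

At 8502 K (t = 85.02):
  B = 255 by definition for t > 66.
At 3479 K (t = 34.79):
  B = 138.5·ln(34.79 − 10) − 305.0 = 138.5·ln 24.79 − 305.0 = 138.5·3.2104 − 305.0 = 139.646.
Gain = 139.646 / 255.000 = 0.5476 → 0.548.

0.548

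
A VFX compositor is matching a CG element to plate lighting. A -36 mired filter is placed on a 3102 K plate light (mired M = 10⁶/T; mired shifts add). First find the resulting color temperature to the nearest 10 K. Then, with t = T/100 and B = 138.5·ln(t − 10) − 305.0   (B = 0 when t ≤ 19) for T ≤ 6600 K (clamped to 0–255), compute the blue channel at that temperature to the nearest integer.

M_in = 10⁶/3102 = 322.37; M_out = 322.37 + (-36) = 286.37.
T_out = 10⁶/286.37 = 3492.0 K → 3490 K; t = 34.9.
B = 138.5·ln(34.9 − 10) − 305.0 = 138.5·ln 24.9 − 305.0 = 138.5·3.2149 − 305.0 = 140.259.
Rounded: 140.

140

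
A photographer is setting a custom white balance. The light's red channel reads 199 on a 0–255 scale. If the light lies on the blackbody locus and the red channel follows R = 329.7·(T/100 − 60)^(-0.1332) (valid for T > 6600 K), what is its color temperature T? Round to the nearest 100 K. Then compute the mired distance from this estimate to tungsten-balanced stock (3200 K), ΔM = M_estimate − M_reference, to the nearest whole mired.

-216 mireds

(t − 60)^(-0.1332) = 199/329.7 = 0.60358.
t − 60 = 0.60358^(1/-0.1332) = 0.60358^(-7.508) = 44.273, so t = 104.273.
T = 100·t = 10427 K → 10400 K to the nearest 100 K.
M_estimate = 10⁶/10400 = 96.15; M_reference = 10⁶/3200 = 312.50.
ΔM = 96.15 − 312.50 = -216.35 → -216 mireds.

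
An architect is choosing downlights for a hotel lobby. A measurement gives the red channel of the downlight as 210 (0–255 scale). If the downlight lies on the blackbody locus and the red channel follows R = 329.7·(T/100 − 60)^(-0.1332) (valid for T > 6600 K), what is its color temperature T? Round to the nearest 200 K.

(t − 60)^(-0.1332) = 210/329.7 = 0.63694.
t − 60 = 0.63694^(1/-0.1332) = 0.63694^(-7.508) = 29.561, so t = 89.561.
T = 100·t = 8956 K → 9000 K to the nearest 200 K.

9000 K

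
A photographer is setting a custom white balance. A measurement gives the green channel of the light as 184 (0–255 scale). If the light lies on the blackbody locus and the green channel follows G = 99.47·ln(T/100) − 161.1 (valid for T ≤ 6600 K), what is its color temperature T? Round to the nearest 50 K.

ln t = (184 + 161.1) / 99.47 = 3.4694.
t = e^3.4694 = 32.117.
T = 100·t = 3212 K → 3200 K to the nearest 50 K.

3200 K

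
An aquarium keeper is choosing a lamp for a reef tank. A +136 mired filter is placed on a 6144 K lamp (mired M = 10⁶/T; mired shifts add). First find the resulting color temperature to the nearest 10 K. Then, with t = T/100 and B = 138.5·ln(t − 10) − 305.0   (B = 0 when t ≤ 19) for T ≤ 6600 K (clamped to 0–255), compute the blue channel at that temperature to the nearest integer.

M_in = 10⁶/6144 = 162.76; M_out = 162.76 + (+136) = 298.76.
T_out = 10⁶/298.76 = 3347.2 K → 3350 K; t = 33.5.
B = 138.5·ln(33.5 − 10) − 305.0 = 138.5·ln 23.5 − 305.0 = 138.5·3.1570 − 305.0 = 132.245.
Rounded: 132.

132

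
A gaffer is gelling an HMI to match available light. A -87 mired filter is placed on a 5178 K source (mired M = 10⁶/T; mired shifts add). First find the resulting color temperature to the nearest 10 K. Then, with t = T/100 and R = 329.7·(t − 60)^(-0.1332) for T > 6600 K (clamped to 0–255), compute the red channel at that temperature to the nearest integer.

M_in = 10⁶/5178 = 193.12; M_out = 193.12 + (-87) = 106.12.
T_out = 10⁶/106.12 = 9422.9 K → 9420 K; t = 94.2.
R = 329.7·(94.2 − 60)^(-0.1332) = 329.7·34.2^(-0.1332) = 329.7·0.62469 = 205.962.
Rounded: 206.

206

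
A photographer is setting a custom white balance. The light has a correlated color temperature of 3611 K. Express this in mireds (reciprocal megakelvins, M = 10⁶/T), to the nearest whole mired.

M = 10⁶ / 3611 = 276.932 → 277 mireds.

277 mireds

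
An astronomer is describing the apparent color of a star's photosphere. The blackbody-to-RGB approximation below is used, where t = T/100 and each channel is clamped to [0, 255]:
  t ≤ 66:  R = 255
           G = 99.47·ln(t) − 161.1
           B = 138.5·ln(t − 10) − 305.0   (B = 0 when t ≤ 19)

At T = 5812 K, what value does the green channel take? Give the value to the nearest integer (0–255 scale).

t = 5812/100 = 58.12; the t ≤ 66 branch applies.
G = 99.47·ln 58.12 − 161.1 = 99.47·4.0625 − 161.1 = 242.998.
Rounded: 243.

243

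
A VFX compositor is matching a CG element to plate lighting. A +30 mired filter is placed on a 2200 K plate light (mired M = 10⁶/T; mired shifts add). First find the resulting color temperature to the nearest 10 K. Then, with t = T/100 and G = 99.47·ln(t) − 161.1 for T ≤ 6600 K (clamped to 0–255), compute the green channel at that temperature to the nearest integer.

140

M_in = 10⁶/2200 = 454.55; M_out = 454.55 + (+30) = 484.55.
T_out = 10⁶/484.55 = 2063.8 K → 2060 K; t = 20.6.
G = 99.47·ln 20.6 − 161.1 = 99.47·3.0253 − 161.1 = 139.826.
Rounded: 140.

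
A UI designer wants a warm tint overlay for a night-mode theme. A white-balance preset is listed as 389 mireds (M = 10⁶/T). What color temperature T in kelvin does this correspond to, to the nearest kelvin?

T = 10⁶ / 389 = 2570.69 K → 2571 K.

2571 K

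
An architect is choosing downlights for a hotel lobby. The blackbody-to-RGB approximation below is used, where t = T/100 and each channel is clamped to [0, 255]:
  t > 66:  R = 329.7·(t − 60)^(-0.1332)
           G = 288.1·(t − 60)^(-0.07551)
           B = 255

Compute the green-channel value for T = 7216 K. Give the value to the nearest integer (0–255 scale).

t = 7216/100 = 72.16; the t > 66 branch applies.
G = 288.1·(72.16 − 60)^(-0.07551) = 288.1·12.16^(-0.07551) = 288.1·0.82809 = 238.572.
Rounded: 239.

239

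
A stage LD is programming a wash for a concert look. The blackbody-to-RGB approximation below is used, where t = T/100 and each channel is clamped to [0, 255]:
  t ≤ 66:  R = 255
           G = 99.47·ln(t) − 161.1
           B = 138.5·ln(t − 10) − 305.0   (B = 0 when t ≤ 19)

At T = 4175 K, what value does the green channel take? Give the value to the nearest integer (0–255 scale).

t = 4175/100 = 41.75; the t ≤ 66 branch applies.
G = 99.47·ln 41.75 − 161.1 = 99.47·3.7317 − 161.1 = 210.092.
Rounded: 210.

210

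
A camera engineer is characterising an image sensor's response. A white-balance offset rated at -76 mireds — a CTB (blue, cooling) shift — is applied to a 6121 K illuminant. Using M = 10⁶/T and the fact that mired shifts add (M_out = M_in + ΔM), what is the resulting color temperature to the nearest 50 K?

11450 K

M_in = 10⁶/6121 = 163.37 mireds.
M_out = 163.37 + (-76) = 87.37 mireds.
T_out = 10⁶/87.37 = 11445.3 K → 11450 K.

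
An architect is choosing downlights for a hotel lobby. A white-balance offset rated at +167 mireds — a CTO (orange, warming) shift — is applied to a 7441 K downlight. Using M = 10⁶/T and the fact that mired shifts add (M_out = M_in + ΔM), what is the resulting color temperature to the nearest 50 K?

3300 K

M_in = 10⁶/7441 = 134.39 mireds.
M_out = 134.39 + (+167) = 301.39 mireds.
T_out = 10⁶/301.39 = 3318.0 K → 3300 K.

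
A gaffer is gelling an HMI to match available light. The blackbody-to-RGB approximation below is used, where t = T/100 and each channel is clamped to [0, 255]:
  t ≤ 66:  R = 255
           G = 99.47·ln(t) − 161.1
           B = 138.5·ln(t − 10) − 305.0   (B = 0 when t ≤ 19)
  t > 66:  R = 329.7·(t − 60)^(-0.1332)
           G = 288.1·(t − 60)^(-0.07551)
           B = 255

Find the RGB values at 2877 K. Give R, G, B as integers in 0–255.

R=255, G=173, B=101

t = 2877/100 = 28.77; the t ≤ 66 branch applies.
R = 255 by definition for t ≤ 66.
G = 99.47·ln 28.77 − 161.1 = 99.47·3.3593 − 161.1 = 173.053.
B = 138.5·ln(28.77 − 10) − 305.0 = 138.5·ln 18.77 − 305.0 = 138.5·2.9323 − 305.0 = 101.118.
Rounded: (255, 173, 101).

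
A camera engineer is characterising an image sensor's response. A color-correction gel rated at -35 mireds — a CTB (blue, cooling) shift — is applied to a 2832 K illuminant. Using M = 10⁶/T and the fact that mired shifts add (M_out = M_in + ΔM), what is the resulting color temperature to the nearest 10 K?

3140 K

M_in = 10⁶/2832 = 353.11 mireds.
M_out = 353.11 + (-35) = 318.11 mireds.
T_out = 10⁶/318.11 = 3143.6 K → 3140 K.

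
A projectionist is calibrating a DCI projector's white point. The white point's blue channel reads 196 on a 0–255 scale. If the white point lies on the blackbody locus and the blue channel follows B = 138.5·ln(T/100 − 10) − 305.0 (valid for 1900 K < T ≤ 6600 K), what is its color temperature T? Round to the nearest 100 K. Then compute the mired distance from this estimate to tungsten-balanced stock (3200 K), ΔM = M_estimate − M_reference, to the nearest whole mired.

ln(t − 10) = (196 + 305.0) / 138.5 = 3.6173.
t − 10 = e^3.6173 = 37.238, so t = 47.238.
T = 100·t = 4724 K → 4700 K to the nearest 100 K.
M_estimate = 10⁶/4700 = 212.77; M_reference = 10⁶/3200 = 312.50.
ΔM = 212.77 − 312.50 = -99.73 → -100 mireds.

-100 mireds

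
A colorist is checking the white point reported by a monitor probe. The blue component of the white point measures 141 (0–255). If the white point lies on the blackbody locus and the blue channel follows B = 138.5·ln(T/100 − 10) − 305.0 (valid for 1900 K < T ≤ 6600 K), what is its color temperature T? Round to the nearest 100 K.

3500 K

ln(t − 10) = (141 + 305.0) / 138.5 = 3.2202.
t − 10 = e^3.2202 = 25.034, so t = 35.034.
T = 100·t = 3503 K → 3500 K to the nearest 100 K.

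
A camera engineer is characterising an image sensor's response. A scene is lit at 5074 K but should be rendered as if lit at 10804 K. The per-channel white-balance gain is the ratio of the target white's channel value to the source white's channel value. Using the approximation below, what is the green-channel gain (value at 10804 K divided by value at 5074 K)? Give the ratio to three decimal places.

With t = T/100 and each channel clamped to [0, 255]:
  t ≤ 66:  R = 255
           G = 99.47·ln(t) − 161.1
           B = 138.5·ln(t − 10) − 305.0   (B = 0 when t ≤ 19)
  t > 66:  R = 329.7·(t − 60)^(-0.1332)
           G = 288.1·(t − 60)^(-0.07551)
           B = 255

At 5074 K (t = 50.74):
  G = 99.47·ln 50.74 − 161.1 = 99.47·3.9267 − 161.1 = 229.490.
At 10804 K (t = 108.04):
  G = 288.1·(108.04 − 60)^(-0.07551) = 288.1·48.04^(-0.07551) = 288.1·0.74649 = 215.063.
Gain = 215.063 / 229.490 = 0.9371 → 0.937.

0.937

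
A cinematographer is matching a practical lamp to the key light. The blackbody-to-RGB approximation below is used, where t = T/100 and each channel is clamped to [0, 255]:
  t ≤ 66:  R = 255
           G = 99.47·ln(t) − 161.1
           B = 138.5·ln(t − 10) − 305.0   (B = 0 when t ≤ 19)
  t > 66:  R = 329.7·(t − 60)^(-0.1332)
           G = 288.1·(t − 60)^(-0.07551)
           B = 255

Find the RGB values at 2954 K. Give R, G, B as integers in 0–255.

t = 2954/100 = 29.54; the t ≤ 66 branch applies.
R = 255 by definition for t ≤ 66.
G = 99.47·ln 29.54 − 161.1 = 99.47·3.3857 − 161.1 = 175.680.
B = 138.5·ln(29.54 − 10) − 305.0 = 138.5·ln 19.54 − 305.0 = 138.5·2.9725 − 305.0 = 106.686.
Rounded: (255, 176, 107).

R=255, G=176, B=107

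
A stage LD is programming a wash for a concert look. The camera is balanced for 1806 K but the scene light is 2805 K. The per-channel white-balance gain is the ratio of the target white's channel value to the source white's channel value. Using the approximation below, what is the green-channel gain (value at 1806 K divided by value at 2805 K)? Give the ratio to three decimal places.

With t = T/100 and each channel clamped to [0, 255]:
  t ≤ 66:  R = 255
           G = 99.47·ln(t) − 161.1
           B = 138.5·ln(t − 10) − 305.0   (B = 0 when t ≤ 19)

At 2805 K (t = 28.05):
  G = 99.47·ln 28.05 − 161.1 = 99.47·3.3340 − 161.1 = 170.532.
At 1806 K (t = 18.06):
  G = 99.47·ln 18.06 − 161.1 = 99.47·2.8937 − 161.1 = 126.736.
Gain = 126.736 / 170.532 = 0.7432 → 0.743.

0.743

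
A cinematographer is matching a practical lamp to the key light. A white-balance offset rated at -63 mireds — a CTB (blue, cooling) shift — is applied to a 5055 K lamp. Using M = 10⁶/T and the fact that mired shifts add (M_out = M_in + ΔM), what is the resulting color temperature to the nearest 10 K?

7420 K

M_in = 10⁶/5055 = 197.82 mireds.
M_out = 197.82 + (-63) = 134.82 mireds.
T_out = 10⁶/134.82 = 7417.1 K → 7420 K.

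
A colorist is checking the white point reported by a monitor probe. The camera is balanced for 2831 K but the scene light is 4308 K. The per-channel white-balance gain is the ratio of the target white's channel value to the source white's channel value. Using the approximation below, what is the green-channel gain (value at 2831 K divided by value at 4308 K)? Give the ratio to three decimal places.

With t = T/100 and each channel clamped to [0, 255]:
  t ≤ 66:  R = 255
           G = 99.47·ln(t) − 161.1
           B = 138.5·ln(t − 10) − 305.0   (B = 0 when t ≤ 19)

At 4308 K (t = 43.08):
  G = 99.47·ln 43.08 − 161.1 = 99.47·3.7631 − 161.1 = 213.211.
At 2831 K (t = 28.31):
  G = 99.47·ln 28.31 − 161.1 = 99.47·3.3432 − 161.1 = 171.450.
Gain = 171.450 / 213.211 = 0.8041 → 0.804.

0.804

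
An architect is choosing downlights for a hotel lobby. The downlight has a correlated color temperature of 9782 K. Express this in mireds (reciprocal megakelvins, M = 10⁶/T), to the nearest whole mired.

102 mireds

M = 10⁶ / 9782 = 102.229 → 102 mireds.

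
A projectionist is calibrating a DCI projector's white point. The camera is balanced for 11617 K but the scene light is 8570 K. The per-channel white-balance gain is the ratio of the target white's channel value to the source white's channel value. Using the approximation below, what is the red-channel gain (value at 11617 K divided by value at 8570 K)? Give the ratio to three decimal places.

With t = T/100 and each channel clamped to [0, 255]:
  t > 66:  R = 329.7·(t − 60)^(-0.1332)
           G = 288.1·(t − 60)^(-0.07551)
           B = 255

0.901

At 8570 K (t = 85.7):
  R = 329.7·(85.7 − 60)^(-0.1332) = 329.7·25.7^(-0.1332) = 329.7·0.64893 = 213.952.
At 11617 K (t = 116.17):
  R = 329.7·(116.17 − 60)^(-0.1332) = 329.7·56.17^(-0.1332) = 329.7·0.58474 = 192.790.
Gain = 192.790 / 213.952 = 0.9011 → 0.901.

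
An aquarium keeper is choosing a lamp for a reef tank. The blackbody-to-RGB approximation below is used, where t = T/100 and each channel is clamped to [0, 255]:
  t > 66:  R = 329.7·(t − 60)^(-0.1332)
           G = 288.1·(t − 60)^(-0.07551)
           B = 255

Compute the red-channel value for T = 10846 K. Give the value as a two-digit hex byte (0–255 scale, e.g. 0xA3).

0xC5

t = 10846/100 = 108.46; the t > 66 branch applies.
R = 329.7·(108.46 − 60)^(-0.1332) = 329.7·48.46^(-0.1332) = 329.7·0.59636 = 196.619.
Rounded: 197; in hex, 0xC5.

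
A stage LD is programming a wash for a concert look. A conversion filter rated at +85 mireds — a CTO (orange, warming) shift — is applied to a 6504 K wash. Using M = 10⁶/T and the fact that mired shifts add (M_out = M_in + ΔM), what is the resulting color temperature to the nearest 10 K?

M_in = 10⁶/6504 = 153.75 mireds.
M_out = 153.75 + (+85) = 238.75 mireds.
T_out = 10⁶/238.75 = 4188.5 K → 4190 K.

4190 K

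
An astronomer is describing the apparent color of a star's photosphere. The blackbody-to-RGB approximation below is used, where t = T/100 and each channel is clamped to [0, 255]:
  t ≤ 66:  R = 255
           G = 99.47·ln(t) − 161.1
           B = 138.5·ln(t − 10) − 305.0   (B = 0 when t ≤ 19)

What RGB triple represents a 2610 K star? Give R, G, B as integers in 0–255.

t = 2610/100 = 26.1; the t ≤ 66 branch applies.
R = 255 by definition for t ≤ 66.
G = 99.47·ln 26.1 − 161.1 = 99.47·3.2619 − 161.1 = 163.365.
B = 138.5·ln(26.1 − 10) − 305.0 = 138.5·ln 16.1 − 305.0 = 138.5·2.7788 − 305.0 = 79.866.
Rounded: (255, 163, 80).

R=255, G=163, B=80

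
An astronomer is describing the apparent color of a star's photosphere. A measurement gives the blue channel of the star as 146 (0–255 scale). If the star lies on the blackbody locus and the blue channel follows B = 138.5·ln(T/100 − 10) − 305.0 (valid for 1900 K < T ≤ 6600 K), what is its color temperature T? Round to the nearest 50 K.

3600 K

ln(t − 10) = (146 + 305.0) / 138.5 = 3.2563.
t − 10 = e^3.2563 = 25.954, so t = 35.954.
T = 100·t = 3595 K → 3600 K to the nearest 50 K.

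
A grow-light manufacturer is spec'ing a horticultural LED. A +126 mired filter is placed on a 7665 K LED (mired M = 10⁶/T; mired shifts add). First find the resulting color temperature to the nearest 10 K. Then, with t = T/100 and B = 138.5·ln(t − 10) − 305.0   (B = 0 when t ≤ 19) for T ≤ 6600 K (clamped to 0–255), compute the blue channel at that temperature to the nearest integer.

161

M_in = 10⁶/7665 = 130.46; M_out = 130.46 + (+126) = 256.46.
T_out = 10⁶/256.46 = 3899.2 K → 3900 K; t = 39.
B = 138.5·ln(39 − 10) − 305.0 = 138.5·ln 29 − 305.0 = 138.5·3.3673 − 305.0 = 161.370.
Rounded: 161.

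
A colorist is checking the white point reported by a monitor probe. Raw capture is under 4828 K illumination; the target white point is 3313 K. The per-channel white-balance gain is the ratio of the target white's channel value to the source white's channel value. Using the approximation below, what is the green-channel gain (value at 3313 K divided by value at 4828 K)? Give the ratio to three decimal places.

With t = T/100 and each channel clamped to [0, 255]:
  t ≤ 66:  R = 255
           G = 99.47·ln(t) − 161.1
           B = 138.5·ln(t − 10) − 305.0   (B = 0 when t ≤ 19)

0.833

At 4828 K (t = 48.28):
  G = 99.47·ln 48.28 − 161.1 = 99.47·3.8770 − 161.1 = 224.547.
At 3313 K (t = 33.13):
  G = 99.47·ln 33.13 − 161.1 = 99.47·3.5004 − 161.1 = 187.089.
Gain = 187.089 / 224.547 = 0.8332 → 0.833.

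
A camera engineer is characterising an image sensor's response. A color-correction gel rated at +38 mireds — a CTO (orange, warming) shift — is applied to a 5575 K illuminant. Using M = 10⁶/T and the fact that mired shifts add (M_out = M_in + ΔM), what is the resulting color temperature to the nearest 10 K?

M_in = 10⁶/5575 = 179.37 mireds.
M_out = 179.37 + (+38) = 217.37 mireds.
T_out = 10⁶/217.37 = 4600.4 K → 4600 K.

4600 K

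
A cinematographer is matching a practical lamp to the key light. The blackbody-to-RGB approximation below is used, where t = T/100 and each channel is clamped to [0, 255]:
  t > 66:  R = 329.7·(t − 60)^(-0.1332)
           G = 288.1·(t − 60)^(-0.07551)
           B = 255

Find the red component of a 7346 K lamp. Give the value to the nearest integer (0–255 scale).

233

t = 7346/100 = 73.46; the t > 66 branch applies.
R = 329.7·(73.46 − 60)^(-0.1332) = 329.7·13.46^(-0.1332) = 329.7·0.70731 = 233.201.
Rounded: 233.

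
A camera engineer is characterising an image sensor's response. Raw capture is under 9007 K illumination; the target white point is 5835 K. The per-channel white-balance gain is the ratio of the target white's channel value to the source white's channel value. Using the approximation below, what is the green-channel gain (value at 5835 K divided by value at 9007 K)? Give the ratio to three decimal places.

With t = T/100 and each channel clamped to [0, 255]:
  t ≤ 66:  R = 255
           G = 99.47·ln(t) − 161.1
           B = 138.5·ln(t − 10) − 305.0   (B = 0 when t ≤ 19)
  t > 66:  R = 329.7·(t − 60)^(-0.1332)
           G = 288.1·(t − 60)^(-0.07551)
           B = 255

At 9007 K (t = 90.07):
  G = 288.1·(90.07 − 60)^(-0.07551) = 288.1·30.07^(-0.07551) = 288.1·0.77337 = 222.807.
At 5835 K (t = 58.35):
  G = 99.47·ln 58.35 − 161.1 = 99.47·4.0665 − 161.1 = 243.391.
Gain = 243.391 / 222.807 = 1.0924 → 1.092.

1.092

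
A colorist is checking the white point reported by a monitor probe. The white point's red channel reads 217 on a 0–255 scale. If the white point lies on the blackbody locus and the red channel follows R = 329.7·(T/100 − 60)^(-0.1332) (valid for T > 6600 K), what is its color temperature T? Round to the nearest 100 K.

(t − 60)^(-0.1332) = 217/329.7 = 0.65817.
t − 60 = 0.65817^(1/-0.1332) = 0.65817^(-7.508) = 23.110, so t = 83.110.
T = 100·t = 8311 K → 8300 K to the nearest 100 K.

8300 K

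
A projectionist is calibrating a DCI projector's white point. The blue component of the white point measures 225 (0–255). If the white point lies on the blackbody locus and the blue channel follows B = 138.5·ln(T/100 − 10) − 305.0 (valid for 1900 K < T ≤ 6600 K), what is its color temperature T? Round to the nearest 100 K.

5600 K

ln(t − 10) = (225 + 305.0) / 138.5 = 3.8267.
t − 10 = e^3.8267 = 45.911, so t = 55.911.
T = 100·t = 5591 K → 5600 K to the nearest 100 K.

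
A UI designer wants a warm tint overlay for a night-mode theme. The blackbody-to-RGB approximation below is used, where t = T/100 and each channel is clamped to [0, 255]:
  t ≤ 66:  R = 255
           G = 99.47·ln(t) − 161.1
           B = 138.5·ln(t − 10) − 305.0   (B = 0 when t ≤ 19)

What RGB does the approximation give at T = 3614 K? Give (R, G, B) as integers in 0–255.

(255, 196, 147)

t = 3614/100 = 36.14; the t ≤ 66 branch applies.
R = 255 by definition for t ≤ 66.
G = 99.47·ln 36.14 − 161.1 = 99.47·3.5874 − 161.1 = 195.739.
B = 138.5·ln(36.14 − 10) − 305.0 = 138.5·ln 26.14 − 305.0 = 138.5·3.2635 − 305.0 = 146.990.
Rounded: (255, 196, 147).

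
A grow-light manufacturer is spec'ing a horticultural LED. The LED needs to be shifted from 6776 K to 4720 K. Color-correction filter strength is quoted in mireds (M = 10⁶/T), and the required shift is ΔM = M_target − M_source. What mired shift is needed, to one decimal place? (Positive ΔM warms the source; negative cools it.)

+64.3 mireds

M_source = 10⁶/6776 = 147.580; M_target = 10⁶/4720 = 211.864.
ΔM = 211.864 − 147.580 = 64.285 → +64.3 mireds, a warming shift.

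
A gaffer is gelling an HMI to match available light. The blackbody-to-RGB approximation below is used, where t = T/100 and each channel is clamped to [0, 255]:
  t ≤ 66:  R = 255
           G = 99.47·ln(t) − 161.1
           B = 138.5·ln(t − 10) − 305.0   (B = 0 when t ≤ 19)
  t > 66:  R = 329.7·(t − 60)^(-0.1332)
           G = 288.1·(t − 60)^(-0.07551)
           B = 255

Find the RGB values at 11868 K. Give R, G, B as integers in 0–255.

R=192, G=212, B=255

t = 11868/100 = 118.68; the t > 66 branch applies.
R = 329.7·(118.68 − 60)^(-0.1332) = 329.7·58.68^(-0.1332) = 329.7·0.58135 = 191.671.
G = 288.1·(118.68 − 60)^(-0.07551) = 288.1·58.68^(-0.07551) = 288.1·0.73529 = 211.838.
B = 255 by definition for t > 66.
Rounded: (192, 212, 255).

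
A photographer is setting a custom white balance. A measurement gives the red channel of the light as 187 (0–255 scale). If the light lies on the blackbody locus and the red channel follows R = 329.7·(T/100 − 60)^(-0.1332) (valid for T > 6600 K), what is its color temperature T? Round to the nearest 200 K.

(t − 60)^(-0.1332) = 187/329.7 = 0.56718.
t − 60 = 0.56718^(1/-0.1332) = 0.56718^(-7.508) = 70.620, so t = 130.620.
T = 100·t = 13062 K → 13000 K to the nearest 200 K.

13000 K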